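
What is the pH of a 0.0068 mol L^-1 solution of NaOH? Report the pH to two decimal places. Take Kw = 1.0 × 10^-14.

NaOH is a strong base; [OH-] = 0.0068 M.
pOH = -log(0.0068) = 2.17
pH = 14.00 - 2.17 = 11.83

pH = 11.83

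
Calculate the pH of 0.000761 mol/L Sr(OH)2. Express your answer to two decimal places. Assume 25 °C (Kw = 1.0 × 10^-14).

Sr(OH)2 is a strong base (each formula unit releases 2 OH-); [OH-] = 0.00152 M.
pOH = -log(0.00152) = 2.82
pH = 14.00 - 2.82 = 11.18

pH = 11.18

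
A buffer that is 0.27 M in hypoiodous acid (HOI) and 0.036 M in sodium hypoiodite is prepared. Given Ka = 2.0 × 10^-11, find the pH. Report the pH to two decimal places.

pKa = −log(2.0 × 10^-11) = 10.699
pH = pKa + log([A⁻]/[HA]) = 10.699 + log(0.036/0.27)
pH = 10.699 + (-0.875) = 9.82

pH = 9.82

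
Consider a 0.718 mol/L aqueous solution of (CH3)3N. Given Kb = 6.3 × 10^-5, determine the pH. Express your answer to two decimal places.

pH = 11.83

(CH3)3N + H2O ⇌ (CH3)3NH+ + OH-
Kb = [OH-]²/(0.718 − [OH-]) = 6.3 × 10^-5
Assume [OH-] ≪ 0.718: [OH-] ≈ √(6.3 × 10^-5 × 0.718) = 6.73 × 10^-3 M
pOH = −log(6.73 × 10^-3) = 2.17; pH = 14.00 − 2.17 = 11.83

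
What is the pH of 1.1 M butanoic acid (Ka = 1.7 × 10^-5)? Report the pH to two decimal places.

pH = 2.36

CH3(CH2)2COOH ⇌ CH3(CH2)2COO- + H+
Ka = [H+]²/(1.1 − [H+]) = 1.7 × 10^-5
Since Ka ≪ C₀, [H+] ≈ √(Ka·C₀) = 4.32 × 10^-3 M.
Check: 0.39% ionized — well under 5%, approximation valid.
pH = −log(4.32 × 10^-3) = 2.36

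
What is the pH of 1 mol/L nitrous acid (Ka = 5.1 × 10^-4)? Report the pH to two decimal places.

HNO2 ⇌ NO2- + H+
Ka = x²/(1 − x) = 5.1 × 10^-4
Assume x ≪ 1: x ≈ √(5.1 × 10^-4 × 1) = 2.26 × 10^-2 M
pH = −log(2.26 × 10^-2) = 1.65

pH = 1.65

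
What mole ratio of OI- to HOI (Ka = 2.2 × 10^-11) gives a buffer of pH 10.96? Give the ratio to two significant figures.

pKa = -log(2.2 × 10^-11) = 10.658
pH = pKa + log(r) ⇒ log(r) = 10.96 − 10.658 = +0.302
r = [OI-]/[HOI] = 10^(+0.302) = 2

ratio = 2.0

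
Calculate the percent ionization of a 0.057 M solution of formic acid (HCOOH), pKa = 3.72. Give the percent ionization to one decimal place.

HCOOH ⇌ HCOO- + H+; let x = [H+] at equilibrium.
Ka = 10^(−3.72) = 1.91 × 10^-4
Ka = x²/(C₀ − x); solving the quadratic gives x = 3.21 × 10^-3 M.
Fraction ionized = 3.21 × 10^-3 / 0.057 = 0.0563 → 5.6%

5.6%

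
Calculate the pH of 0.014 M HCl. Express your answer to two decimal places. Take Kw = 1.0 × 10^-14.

pH = 1.85

HCl is a strong acid and dissociates completely, so [H+] = 0.014 M.
pH = -log(0.014) = 1.85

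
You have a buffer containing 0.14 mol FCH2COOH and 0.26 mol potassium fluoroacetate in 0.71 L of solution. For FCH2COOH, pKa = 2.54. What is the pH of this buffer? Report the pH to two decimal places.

Henderson–Hasselbalch: pH = pKa + log([FCH2COO-]/[FCH2COOH]) = 2.54 + log(0.26/0.14)
pH = 2.54 + (+0.269) = 2.81

pH = 2.81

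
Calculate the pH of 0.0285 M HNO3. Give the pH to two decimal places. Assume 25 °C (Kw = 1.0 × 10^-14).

HNO3 is a strong acid and dissociates completely, so [H+] = 0.0285 M.
pH = -log(0.0285) = 1.55

pH = 1.55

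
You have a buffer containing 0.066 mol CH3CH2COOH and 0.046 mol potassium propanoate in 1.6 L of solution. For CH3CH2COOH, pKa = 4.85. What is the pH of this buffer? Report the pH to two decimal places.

Henderson–Hasselbalch: pH = pKa + log([CH3CH2COO-]/[CH3CH2COOH]) = 4.85 + log(0.046/0.066)
pH = 4.85 + (-0.157) = 4.69

pH = 4.69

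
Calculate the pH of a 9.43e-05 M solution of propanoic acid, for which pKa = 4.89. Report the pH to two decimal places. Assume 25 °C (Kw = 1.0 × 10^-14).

pH = 4.54

CH3CH2COOH ⇌ CH3CH2COO- + H+
Ka = 10^(−4.89) = 1.29 × 10^-5
From the ICE table, Ka = [H+]²/(9.43e-05 − [H+]) = 1.29 × 10^-5.
The 5% rule fails; solving [H+]² + Ka·[H+] − Ka·C₀ = 0 exactly:
[H+] = (−Ka + √(Ka² + 4·Ka·C₀))/2 = 2.90 × 10^-5 M
pH = −log[H+] = −log(2.90 × 10^-5) = 4.54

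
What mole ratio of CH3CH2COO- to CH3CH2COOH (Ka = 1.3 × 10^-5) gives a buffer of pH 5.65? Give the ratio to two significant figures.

pKa = -log(1.3 × 10^-5) = 4.886
pH = pKa + log(r) ⇒ log(r) = 5.65 − 4.886 = +0.764
r = [CH3CH2COO-]/[CH3CH2COOH] = 10^(+0.764) = 5.81

ratio = 5.8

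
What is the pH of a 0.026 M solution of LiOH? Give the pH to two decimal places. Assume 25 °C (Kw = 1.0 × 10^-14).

pH = 12.41

LiOH is a strong base; [OH-] = 0.026 M.
pOH = -log(0.026) = 1.59
pH = 14.00 - 1.59 = 12.41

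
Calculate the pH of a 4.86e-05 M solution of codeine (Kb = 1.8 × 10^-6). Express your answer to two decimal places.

C18H21NO3 + H2O ⇌ C18H22NO3+ + OH-
From the ICE table, Kb = [OH-]²/(4.86e-05 − [OH-]) = 1.8 × 10^-6.
[OH-] is not negligible relative to C₀; solve [OH-]² + 1.8e-06·[OH-] − 8.75e-11 = 0.
[OH-] = [−1.8e-06 + √(1.8e-06² + 3.5e-10)]/2 = 8.50 × 10^-6 M
pOH = 5.07, so pH = 14.00 − pOH = 8.93

pH = 8.93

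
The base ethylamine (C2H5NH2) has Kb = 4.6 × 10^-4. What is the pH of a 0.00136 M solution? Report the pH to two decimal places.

C2H5NH2 + H2O ⇌ C2H5NH3+ + OH-
Kb = x²/(0.00136 − x) = 4.6 × 10^-4
The 5% rule fails; solving x² + Kb·x − Kb·C₀ = 0 exactly:
x = [−0.00046 + √(0.00046² + 2.5e-06)]/2 = 5.94 × 10^-4 M
pOH = −log(5.94 × 10^-4) = 3.23; pH = 14.00 − 3.23 = 10.77

pH = 10.77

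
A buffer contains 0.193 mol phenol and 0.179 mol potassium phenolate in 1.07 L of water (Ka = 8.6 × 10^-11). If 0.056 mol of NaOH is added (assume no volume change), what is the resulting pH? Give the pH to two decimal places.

OH- converts C6H5OH to C6H5O-: C6H5OH → 0.137 mol, C6H5O- → 0.235 mol.
pKa = −log(8.6 × 10^-11) = 10.066
pH = pKa + log([A⁻]/[HA]) = 10.066 + log(0.235/0.137) = 10.066 +0.234

pH = 10.30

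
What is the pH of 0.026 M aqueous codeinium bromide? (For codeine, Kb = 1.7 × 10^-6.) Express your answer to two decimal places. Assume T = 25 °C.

pH = 4.91

C18H22NO3+ is the conjugate acid of the weak base C18H21NO3.
Ka = Kw/Kb = 1.0×10^-14 / 1.7 × 10^-6 = 5.88 × 10^-9
Let x = [H+] at equilibrium. Ka = x²/(0.026 − x).
Since Ka ≪ C₀, x ≈ √(Ka·C₀) = 1.24 × 10^-5 M.
Check: 0.048% ionized — well under 5%, approximation valid.
pH = −log[H+] = −log(1.24 × 10^-5) = 4.91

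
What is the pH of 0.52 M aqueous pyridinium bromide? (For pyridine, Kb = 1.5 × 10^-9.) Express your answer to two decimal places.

pH = 2.73

C5H5NH+ is the conjugate acid of the weak base C5H5N.
Ka = Kw/Kb = 1.0×10^-14 / 1.5 × 10^-9 = 6.67 × 10^-6
Ka = [H+]²/(0.52 − [H+]) = 6.67 × 10^-6
Since Ka ≪ C₀, [H+] ≈ √(Ka·C₀) = 1.86 × 10^-3 M.
Check: 0.36% ionized — well under 5%, approximation valid.
pH = −log[H+] = −log(1.86 × 10^-3) = 2.73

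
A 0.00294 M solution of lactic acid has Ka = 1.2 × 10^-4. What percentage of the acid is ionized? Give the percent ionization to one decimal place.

CH3CH(OH)COOH ⇌ CH3CH(OH)COO- + H+; let x = [H+] at equilibrium.
Ka = x²/(C₀ − x); solving the quadratic gives x = 5.37 × 10^-4 M.
% ionization = x/C₀ × 100% = 5.37 × 10^-4/0.00294 × 100% = 18.3%

18.3%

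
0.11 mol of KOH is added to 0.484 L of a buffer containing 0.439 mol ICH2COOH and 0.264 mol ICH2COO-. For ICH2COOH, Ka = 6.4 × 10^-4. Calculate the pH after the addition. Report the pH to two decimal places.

pH = 3.25

After neutralization: n(ICH2COOH) = 0.329 mol, n(ICH2COO-) = 0.374 mol.
pKa = −log(6.4 × 10^-4) = 3.194
pH = pKa + log(n_ICH2COO-/n_ICH2COOH) = 3.194 + log(0.374/0.329) = 3.194 + (+0.056)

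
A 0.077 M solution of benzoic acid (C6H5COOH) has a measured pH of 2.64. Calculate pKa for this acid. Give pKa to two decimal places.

pKa = 4.15

[H+] = 10^(-2.64) = 2.29 × 10^-3 M
At equilibrium [HA] = 0.077 − 2.29 × 10^-3 = 7.47 × 10^-2 M
Ka = [H+][A-]/[HA] = (2.29 × 10^-3)² / 7.47 × 10^-2 = 7.02 × 10^-5
pKa = -log(7.02 × 10^-5) = 4.15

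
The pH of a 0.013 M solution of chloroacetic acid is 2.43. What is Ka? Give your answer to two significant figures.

Ka = 1.5 × 10^-3

[H+] = 10^(-2.43) = 3.72 × 10^-3 M
At equilibrium [HA] = 0.013 − 3.72 × 10^-3 = 9.28 × 10^-3 M
Ka = [H+][A-]/[HA] = (3.72 × 10^-3)² / 9.28 × 10^-3 = 1.5 × 10^-3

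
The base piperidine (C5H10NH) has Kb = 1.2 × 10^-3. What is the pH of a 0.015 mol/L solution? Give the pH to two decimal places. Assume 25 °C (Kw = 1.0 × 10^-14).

C5H10NH + H2O ⇌ C5H10NH2+ + OH-
Let x = [OH-] at equilibrium. Kb = x²/(0.015 − x).
Here C₀/Kb ≈ 12.5, so the small-x approximation fails. Use the quadratic:
x = [−0.0012 + √(0.0012² + 7.2e-05)]/2 = 3.68 × 10^-3 M
pOH = 2.43, so pH = 14.00 − pOH = 11.57

pH = 11.57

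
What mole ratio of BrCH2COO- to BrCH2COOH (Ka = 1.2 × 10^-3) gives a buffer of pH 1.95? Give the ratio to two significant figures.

ratio = 0.11

pKa = -log(1.2 × 10^-3) = 2.921
pH = pKa + log(r) ⇒ log(r) = 1.95 − 2.921 = -0.971
r = [BrCH2COO-]/[BrCH2COOH] = 10^(-0.971) = 0.107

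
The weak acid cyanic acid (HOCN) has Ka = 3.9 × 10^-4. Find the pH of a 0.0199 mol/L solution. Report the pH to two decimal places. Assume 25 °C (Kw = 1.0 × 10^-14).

pH = 2.59

HOCN ⇌ OCN- + H+
From the ICE table, Ka = [H+]²/(0.0199 − [H+]) = 3.9 × 10^-4.
The 5% rule fails; solving [H+]² + Ka·[H+] − Ka·C₀ = 0 exactly:
[H+] = [−0.00039 + √(0.00039² + 3.1e-05)]/2 = 2.60 × 10^-3 M
pH = −log(2.60 × 10^-3) = 2.59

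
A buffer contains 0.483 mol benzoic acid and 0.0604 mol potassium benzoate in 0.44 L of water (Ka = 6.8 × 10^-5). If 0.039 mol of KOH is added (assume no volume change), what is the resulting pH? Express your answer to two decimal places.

OH- converts C6H5COOH to C6H5COO-: C6H5COOH → 0.444 mol, C6H5COO- → 0.0994 mol.
pKa = −log(6.8 × 10^-5) = 4.167
pH = pKa + log([A⁻]/[HA]) = 4.167 + log(0.0994/0.444) = 4.167 -0.650

pH = 3.52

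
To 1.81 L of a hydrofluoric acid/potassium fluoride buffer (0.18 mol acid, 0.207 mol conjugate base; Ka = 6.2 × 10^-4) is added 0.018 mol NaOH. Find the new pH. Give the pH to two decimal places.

OH- converts HF to F-: HF → 0.162 mol, F- → 0.225 mol.
pKa = −log(6.2 × 10^-4) = 3.208
pH = pKa + log([A⁻]/[HA]) = 3.208 + log(0.225/0.162) = 3.208 +0.143

pH = 3.35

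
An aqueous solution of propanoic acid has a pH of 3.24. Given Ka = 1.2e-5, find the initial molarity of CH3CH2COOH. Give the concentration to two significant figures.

[H+] = 10^(-3.24) = 5.75 × 10^-4 M = x
Ka = x²/(C₀ − x) ⇒ C₀ = x + x²/Ka
C₀ = 5.75 × 10^-4 + (5.75 × 10^-4)²/(1.2 × 10^-5) = 2.81 × 10^-2 M

C₀ = 2.8 × 10^-2 M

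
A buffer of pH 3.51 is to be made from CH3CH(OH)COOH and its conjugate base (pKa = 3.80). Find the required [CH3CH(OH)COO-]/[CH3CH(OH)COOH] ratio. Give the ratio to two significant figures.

ratio = 0.51

pH = pKa + log(r) ⇒ log(r) = 3.51 − 3.80 = -0.29
r = [CH3CH(OH)COO-]/[CH3CH(OH)COOH] = 10^(-0.29) = 0.513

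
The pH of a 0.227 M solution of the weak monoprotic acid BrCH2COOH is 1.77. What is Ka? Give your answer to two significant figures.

[H+] = 10^(-1.77) = 1.70 × 10^-2 M
At equilibrium [HA] = 0.227 − 1.70 × 10^-2 = 2.10 × 10^-1 M
Ka = [H+][A-]/[HA] = (1.70 × 10^-2)² / 2.10 × 10^-1 = 1.4 × 10^-3

Ka = 1.4 × 10^-3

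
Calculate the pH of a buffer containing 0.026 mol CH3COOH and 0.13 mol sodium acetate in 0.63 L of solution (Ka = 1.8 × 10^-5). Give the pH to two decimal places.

pKa = −log(1.8 × 10^-5) = 4.745
Henderson–Hasselbalch: pH = pKa + log([CH3COO-]/[CH3COOH]) = 4.745 + log(0.13/0.026)
pH = 4.745 + (+0.699) = 5.44

pH = 5.44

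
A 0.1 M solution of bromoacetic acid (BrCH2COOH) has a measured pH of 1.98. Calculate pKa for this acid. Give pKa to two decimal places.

[H+] = 10^(-1.98) = 1.05 × 10^-2 M
At equilibrium [HA] = 0.1 − 1.05 × 10^-2 = 8.95 × 10^-2 M
Ka = [H+][A-]/[HA] = (1.05 × 10^-2)² / 8.95 × 10^-2 = 1.23 × 10^-3
pKa = -log(1.23 × 10^-3) = 2.91

pKa = 2.91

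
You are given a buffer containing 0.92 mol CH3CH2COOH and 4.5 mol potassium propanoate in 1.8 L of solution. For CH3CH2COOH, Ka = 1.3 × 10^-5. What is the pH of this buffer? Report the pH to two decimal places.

pH = 5.58

pKa = −log(1.3 × 10^-5) = 4.886
Henderson–Hasselbalch: pH = pKa + log([CH3CH2COO-]/[CH3CH2COOH]) = 4.886 + log(4.5/0.92)
pH = 4.886 + (+0.689) = 5.58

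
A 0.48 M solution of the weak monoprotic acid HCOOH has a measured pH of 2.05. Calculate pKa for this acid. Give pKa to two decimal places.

[H+] = 10^(-2.05) = 8.91 × 10^-3 M
At equilibrium [HA] = 0.48 − 8.91 × 10^-3 = 4.71 × 10^-1 M
Ka = [H+][A-]/[HA] = (8.91 × 10^-3)² / 4.71 × 10^-1 = 1.69 × 10^-4
pKa = -log(1.69 × 10^-4) = 3.77

pKa = 3.77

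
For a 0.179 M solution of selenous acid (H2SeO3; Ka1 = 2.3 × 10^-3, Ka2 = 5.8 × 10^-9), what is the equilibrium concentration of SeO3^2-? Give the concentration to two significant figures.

First ionization gives [H+] ≈ [HSeO3-] = 1.92 × 10^-2 M.
Second step: Ka2 = [H+][SeO3^2-]/[HSeO3-] ≈ [SeO3^2-] (since [H+] ≈ [HSeO3-]).
So [SeO3^2-] ≈ Ka2.

5.8 × 10^-9 M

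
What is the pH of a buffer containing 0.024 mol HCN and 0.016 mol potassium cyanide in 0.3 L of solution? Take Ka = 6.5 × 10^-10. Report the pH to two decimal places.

pH = 9.01

pKa = −log(6.5 × 10^-10) = 9.187
Using pH = pKa + log([base]/[acid]) with [base]/[acid] = 0.016/0.024:
pH = 9.187 + (-0.176) = 9.01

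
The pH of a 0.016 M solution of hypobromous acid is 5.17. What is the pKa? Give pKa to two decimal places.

[H+] = 10^(-5.17) = 6.76 × 10^-6 M
At equilibrium [HA] = 0.016 − 6.76 × 10^-6 = 1.60 × 10^-2 M
Ka = [H+][A-]/[HA] = (6.76 × 10^-6)² / 1.60 × 10^-2 = 2.86 × 10^-9
pKa = -log(2.86 × 10^-9) = 8.54

pKa = 8.54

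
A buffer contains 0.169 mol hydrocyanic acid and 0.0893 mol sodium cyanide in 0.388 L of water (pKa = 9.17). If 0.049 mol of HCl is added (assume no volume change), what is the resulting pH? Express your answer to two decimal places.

pH = 8.44

After neutralization: n(HCN) = 0.218 mol, n(CN-) = 0.0403 mol.
Henderson–Hasselbalch with mole ratio 0.0403/0.218: pH = 9.17 + (-0.733)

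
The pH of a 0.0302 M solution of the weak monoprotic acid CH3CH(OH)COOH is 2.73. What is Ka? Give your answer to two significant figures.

Ka = 1.2 × 10^-4

[H+] = 10^(-2.73) = 1.86 × 10^-3 M
At equilibrium [HA] = 0.0302 − 1.86 × 10^-3 = 2.83 × 10^-2 M
Ka = [H+][A-]/[HA] = (1.86 × 10^-3)² / 2.83 × 10^-2 = 1.2 × 10^-4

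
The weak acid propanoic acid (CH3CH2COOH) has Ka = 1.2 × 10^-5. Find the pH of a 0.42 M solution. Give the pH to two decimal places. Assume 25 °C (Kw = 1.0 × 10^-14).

pH = 2.65

CH3CH2COOH ⇌ CH3CH2COO- + H+
From the ICE table, Ka = [H+]²/(0.42 − [H+]) = 1.2 × 10^-5.
Neglecting [H+] in the denominator: [H+] = √(1.2 × 10^-5 × 0.42) = 2.24 × 10^-3 M
pH = −log(2.24 × 10^-3) = 2.65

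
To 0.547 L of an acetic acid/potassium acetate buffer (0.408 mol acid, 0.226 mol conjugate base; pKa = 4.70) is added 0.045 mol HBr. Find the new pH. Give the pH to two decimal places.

pH = 4.30

Added H+ converts CH3COO- to CH3COOH: CH3COOH → 0.453 mol, CH3COO- → 0.181 mol.
Henderson–Hasselbalch with mole ratio 0.181/0.453: pH = 4.70 + (-0.398)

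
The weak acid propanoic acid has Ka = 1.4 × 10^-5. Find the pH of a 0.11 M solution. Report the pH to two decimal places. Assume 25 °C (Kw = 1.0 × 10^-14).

CH3CH2COOH ⇌ CH3CH2COO- + H+
From the ICE table, Ka = [H+]²/(0.11 − [H+]) = 1.4 × 10^-5.
Neglecting [H+] in the denominator: [H+] = √(1.4 × 10^-5 × 0.11) = 1.24 × 10^-3 M
([H+]/C₀ = 1.1% < 5%, so the approximation holds.)
pH = −log[H+] = −log(1.24 × 10^-3) = 2.91

pH = 2.91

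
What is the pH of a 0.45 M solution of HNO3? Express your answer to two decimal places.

HNO3 is a strong acid and dissociates completely, so [H+] = 0.45 M.
pH = -log(0.45) = 0.35

pH = 0.35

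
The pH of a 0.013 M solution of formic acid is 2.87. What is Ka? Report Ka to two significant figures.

Ka = 1.6 × 10^-4

[H+] = 10^(-2.87) = 1.35 × 10^-3 M
At equilibrium [HA] = 0.013 − 1.35 × 10^-3 = 1.16 × 10^-2 M
Ka = [H+][A-]/[HA] = (1.35 × 10^-3)² / 1.16 × 10^-2 = 1.6 × 10^-4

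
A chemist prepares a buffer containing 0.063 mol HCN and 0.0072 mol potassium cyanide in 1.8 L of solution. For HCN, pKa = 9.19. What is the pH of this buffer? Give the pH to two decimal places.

Using pH = pKa + log([base]/[acid]) with [base]/[acid] = 0.0072/0.063:
pH = 9.19 + (-0.942) = 8.25

pH = 8.25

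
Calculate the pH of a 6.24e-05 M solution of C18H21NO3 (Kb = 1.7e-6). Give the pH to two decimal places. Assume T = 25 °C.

pH = 8.98

C18H21NO3 + H2O ⇌ C18H22NO3+ + OH-
Kb = [OH-]²/(6.24e-05 − [OH-]) = 1.7 × 10^-6
[OH-] is not negligible relative to C₀; solve [OH-]² + 1.7e-06·[OH-] − 1.06e-10 = 0.
[OH-] = [−1.7e-06 + √(1.7e-06² + 4.24e-10)]/2 = 9.48 × 10^-6 M
pOH = 5.02, so pH = 14.00 − pOH = 8.98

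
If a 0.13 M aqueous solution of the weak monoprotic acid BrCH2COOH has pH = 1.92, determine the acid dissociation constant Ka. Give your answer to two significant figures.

Ka = 1.2 × 10^-3

[H+] = 10^(-1.92) = 1.20 × 10^-2 M
At equilibrium [HA] = 0.13 − 1.20 × 10^-2 = 1.18 × 10^-1 M
Ka = [H+][A-]/[HA] = (1.20 × 10^-2)² / 1.18 × 10^-1 = 1.2 × 10^-3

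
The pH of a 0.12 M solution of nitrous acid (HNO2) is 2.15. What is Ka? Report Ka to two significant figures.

Ka = 4.4 × 10^-4

[H+] = 10^(-2.15) = 7.08 × 10^-3 M
At equilibrium [HA] = 0.12 − 7.08 × 10^-3 = 1.13 × 10^-1 M
Ka = [H+][A-]/[HA] = (7.08 × 10^-3)² / 1.13 × 10^-1 = 4.4 × 10^-4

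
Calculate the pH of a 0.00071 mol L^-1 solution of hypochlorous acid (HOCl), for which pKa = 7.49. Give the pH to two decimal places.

HOCl ⇌ OCl- + H+
Ka = 10^(−7.49) = 3.24 × 10^-8
From the ICE table, Ka = [H+]²/(0.00071 − [H+]) = 3.24 × 10^-8.
Neglecting [H+] in the denominator: [H+] = √(3.24 × 10^-8 × 0.00071) = 4.80 × 10^-6 M
pH = −log(4.80 × 10^-6) = 5.32

pH = 5.32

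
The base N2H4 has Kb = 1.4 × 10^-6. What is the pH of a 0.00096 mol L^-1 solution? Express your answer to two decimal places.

N2H4 + H2O ⇌ N2H5+ + OH-
Kb = x²/(0.00096 − x) = 1.4 × 10^-6
Since Kb ≪ C₀, x ≈ √(Kb·C₀) = 3.67 × 10^-5 M.
pOH = 4.44, so pH = 14.00 − pOH = 9.56

pH = 9.56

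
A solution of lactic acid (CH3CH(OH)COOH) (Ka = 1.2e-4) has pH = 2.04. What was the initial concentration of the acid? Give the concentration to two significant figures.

[H+] = 10^(-2.04) = 9.12 × 10^-3 M = x
Ka = x²/(C₀ − x) ⇒ C₀ = x + x²/Ka
C₀ = 9.12 × 10^-3 + (9.12 × 10^-3)²/(1.2 × 10^-4) = 7.02 × 10^-1 M

C₀ = 7.0 × 10^-1 M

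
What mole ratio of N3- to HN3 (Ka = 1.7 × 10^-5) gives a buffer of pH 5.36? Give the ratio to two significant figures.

ratio = 3.9

pKa = -log(1.7 × 10^-5) = 4.770
pH = pKa + log(r) ⇒ log(r) = 5.36 − 4.770 = +0.590
r = [N3-]/[HN3] = 10^(+0.590) = 3.89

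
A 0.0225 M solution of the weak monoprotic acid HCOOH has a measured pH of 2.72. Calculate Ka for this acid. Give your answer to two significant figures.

[H+] = 10^(-2.72) = 1.91 × 10^-3 M
At equilibrium [HA] = 0.0225 − 1.91 × 10^-3 = 2.06 × 10^-2 M
Ka = [H+][A-]/[HA] = (1.91 × 10^-3)² / 2.06 × 10^-2 = 1.8 × 10^-4

Ka = 1.8 × 10^-4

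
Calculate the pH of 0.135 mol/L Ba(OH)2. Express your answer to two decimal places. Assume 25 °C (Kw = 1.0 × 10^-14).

Ba(OH)2 is a strong base (each formula unit releases 2 OH-); [OH-] = 0.27 M.
pOH = -log(0.27) = 0.57
pH = 14.00 - 0.57 = 13.43

pH = 13.43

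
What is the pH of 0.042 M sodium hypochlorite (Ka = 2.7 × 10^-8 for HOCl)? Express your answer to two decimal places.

OCl- is the conjugate base of the weak acid HOCl.
Kb = Kw/Ka = 1.0×10^-14 / 2.7 × 10^-8 = 3.70 × 10^-7
Let x = [OH-] at equilibrium. Kb = x²/(0.042 − x).
Assume x ≪ 0.042: x ≈ √(3.70 × 10^-7 × 0.042) = 1.25 × 10^-4 M
pOH = 3.90, so pH = 14.00 − pOH = 10.10

pH = 10.10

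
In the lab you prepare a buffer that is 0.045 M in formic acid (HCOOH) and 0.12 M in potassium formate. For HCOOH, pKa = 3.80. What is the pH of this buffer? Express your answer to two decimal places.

Henderson–Hasselbalch: pH = pKa + log([HCOO-]/[HCOOH]) = 3.80 + log(0.12/0.045)
pH = 3.80 + (+0.426) = 4.23

pH = 4.23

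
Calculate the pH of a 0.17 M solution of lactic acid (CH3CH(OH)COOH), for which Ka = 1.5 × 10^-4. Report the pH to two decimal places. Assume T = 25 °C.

CH3CH(OH)COOH ⇌ CH3CH(OH)COO- + H+
Ka = [H+]²/(0.17 − [H+]) = 1.5 × 10^-4
Neglecting [H+] in the denominator: [H+] = √(1.5 × 10^-4 × 0.17) = 5.05 × 10^-3 M
Check: 3% ionized — well under 5%, approximation valid.
pH = −log[H+] = −log(5.05 × 10^-3) = 2.30

pH = 2.30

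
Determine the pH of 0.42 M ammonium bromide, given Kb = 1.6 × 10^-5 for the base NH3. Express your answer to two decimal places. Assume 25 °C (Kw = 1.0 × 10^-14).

NH4+ is the conjugate acid of the weak base NH3.
Ka = Kw/Kb = 1.0×10^-14 / 1.6 × 10^-5 = 6.25 × 10^-10
Ka = [H+]²/(0.42 − [H+]) = 6.25 × 10^-10
Since Ka ≪ C₀, [H+] ≈ √(Ka·C₀) = 1.62 × 10^-5 M.
([H+]/C₀ = 0.0039% < 5%, so the approximation holds.)
pH = −log[H+] = −log(1.62 × 10^-5) = 4.79

pH = 4.79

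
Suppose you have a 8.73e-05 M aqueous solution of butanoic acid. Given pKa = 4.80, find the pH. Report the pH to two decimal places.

pH = 4.52

CH3(CH2)2COOH ⇌ CH3(CH2)2COO- + H+
Ka = 10^(−4.80) = 1.58 × 10^-5
From the ICE table, Ka = x²/(8.73e-05 − x) = 1.58 × 10^-5.
Here C₀/Ka ≈ 5.53, so the small-x approximation fails. Use the quadratic:
x = (−Ka + √(Ka² + 4·Ka·C₀))/2 = 3.01 × 10^-5 M
pH = −log(3.01 × 10^-5) = 4.52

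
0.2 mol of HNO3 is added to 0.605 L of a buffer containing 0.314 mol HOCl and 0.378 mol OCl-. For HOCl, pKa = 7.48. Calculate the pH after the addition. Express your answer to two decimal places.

After neutralization: n(HOCl) = 0.514 mol, n(OCl-) = 0.178 mol.
pH = pKa + log([A⁻]/[HA]) = 7.48 + log(0.178/0.514) = 7.48 -0.461

pH = 7.02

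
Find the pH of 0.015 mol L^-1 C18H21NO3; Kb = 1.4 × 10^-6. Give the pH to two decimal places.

pH = 10.16

C18H21NO3 + H2O ⇌ C18H22NO3+ + OH-
Kb = [OH-]²/(0.015 − [OH-]) = 1.4 × 10^-6
Neglecting [OH-] in the denominator: [OH-] = √(1.4 × 10^-6 × 0.015) = 1.45 × 10^-4 M
pOH = −log(1.45 × 10^-4) = 3.84; pH = 14.00 − 3.84 = 10.16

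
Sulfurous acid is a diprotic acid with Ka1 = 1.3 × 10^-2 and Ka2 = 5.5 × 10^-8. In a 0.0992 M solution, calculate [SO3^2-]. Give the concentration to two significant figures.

First ionization gives [H+] ≈ [HSO3-] = 3.00 × 10^-2 M.
Second step: Ka2 = [H+][SO3^2-]/[HSO3-] ≈ [SO3^2-] (since [H+] ≈ [HSO3-]).
So [SO3^2-] ≈ Ka2.

5.5 × 10^-8 M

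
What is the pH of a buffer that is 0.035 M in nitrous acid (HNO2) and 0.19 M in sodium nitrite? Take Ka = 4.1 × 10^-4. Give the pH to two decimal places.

pKa = −log(4.1 × 10^-4) = 3.387
pH = pKa + log([A⁻]/[HA]) = 3.387 + log(0.19/0.035)
pH = 3.387 + (+0.735) = 4.12

pH = 4.12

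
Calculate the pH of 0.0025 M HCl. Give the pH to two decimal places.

HCl is a strong acid and dissociates completely, so [H+] = 0.0025 M.
pH = -log(0.0025) = 2.60

pH = 2.60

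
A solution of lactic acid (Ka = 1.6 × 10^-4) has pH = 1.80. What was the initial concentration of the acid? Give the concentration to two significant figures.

[H+] = 10^(-1.80) = 1.58 × 10^-2 M = x
Ka = x²/(C₀ − x) ⇒ C₀ = x + x²/Ka
C₀ = 1.58 × 10^-2 + (1.58 × 10^-2)²/(1.6 × 10^-4) = 1.58 M

C₀ = 1.6 M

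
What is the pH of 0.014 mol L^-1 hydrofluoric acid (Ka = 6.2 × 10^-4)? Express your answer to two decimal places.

HF ⇌ F- + H+
From the ICE table, Ka = [H+]²/(0.014 − [H+]) = 6.2 × 10^-4.
Here C₀/Ka ≈ 22.6, so the small-[H+] approximation fails. Use the quadratic:
[H+] = [−0.00062 + √(0.00062² + 3.47e-05)]/2 = 2.65 × 10^-3 M
pH = −log[H+] = −log(2.65 × 10^-3) = 2.58

pH = 2.58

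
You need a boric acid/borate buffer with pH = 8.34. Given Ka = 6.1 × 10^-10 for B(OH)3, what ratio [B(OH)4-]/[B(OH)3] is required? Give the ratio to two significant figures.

pKa = -log(6.1 × 10^-10) = 9.215
pH = pKa + log(r) ⇒ log(r) = 8.34 − 9.215 = -0.875
r = [B(OH)4-]/[B(OH)3] = 10^(-0.875) = 0.133

ratio = 0.13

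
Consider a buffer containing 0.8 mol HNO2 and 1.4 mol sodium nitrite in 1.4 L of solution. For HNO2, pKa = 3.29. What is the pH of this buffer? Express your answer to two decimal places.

Using pH = pKa + log([base]/[acid]) with [base]/[acid] = 1.4/0.8:
pH = 3.29 + (+0.243) = 3.53

pH = 3.53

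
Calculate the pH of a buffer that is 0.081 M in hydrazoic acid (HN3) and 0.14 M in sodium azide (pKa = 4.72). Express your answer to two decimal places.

pH = 4.96

Using pH = pKa + log([base]/[acid]) with [base]/[acid] = 0.14/0.081:
pH = 4.72 + (+0.238) = 4.96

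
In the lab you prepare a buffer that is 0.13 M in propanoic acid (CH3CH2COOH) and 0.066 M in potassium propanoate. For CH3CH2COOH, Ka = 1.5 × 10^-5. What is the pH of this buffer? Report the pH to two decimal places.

pKa = −log(1.5 × 10^-5) = 4.824
pH = pKa + log([A⁻]/[HA]) = 4.824 + log(0.066/0.13)
pH = 4.824 + (-0.294) = 4.53

pH = 4.53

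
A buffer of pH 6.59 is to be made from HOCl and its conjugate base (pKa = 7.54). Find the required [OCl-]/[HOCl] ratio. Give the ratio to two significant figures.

ratio = 0.11

pH = pKa + log(r) ⇒ log(r) = 6.59 − 7.54 = -0.95
r = [OCl-]/[HOCl] = 10^(-0.95) = 0.112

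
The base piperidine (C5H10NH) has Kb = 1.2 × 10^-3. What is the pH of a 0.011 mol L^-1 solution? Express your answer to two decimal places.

pH = 11.49

C5H10NH + H2O ⇌ C5H10NH2+ + OH-
Kb = [OH-]²/(0.011 − [OH-]) = 1.2 × 10^-3
The 5% rule fails; solving [OH-]² + Kb·[OH-] − Kb·C₀ = 0 exactly:
[OH-] = [−0.0012 + √(0.0012² + 5.28e-05)]/2 = 3.08 × 10^-3 M
pOH = 2.51, so pH = 14.00 − pOH = 11.49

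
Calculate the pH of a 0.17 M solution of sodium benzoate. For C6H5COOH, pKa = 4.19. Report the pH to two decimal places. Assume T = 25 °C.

C6H5COO- is the conjugate base of the weak acid C6H5COOH.
Ka = 10^(−4.19) = 6.46 × 10^-5
Kb = Kw/Ka = 1.0×10^-14 / 6.46 × 10^-5 = 1.55 × 10^-10
Kb = [OH-]²/(0.17 − [OH-]) = 1.55 × 10^-10
Assume [OH-] ≪ 0.17: [OH-] ≈ √(1.55 × 10^-10 × 0.17) = 5.13 × 10^-6 M
([OH-]/C₀ = 0.003% < 5%, so the approximation holds.)
pOH = 5.29, so pH = 14.00 − pOH = 8.71

pH = 8.71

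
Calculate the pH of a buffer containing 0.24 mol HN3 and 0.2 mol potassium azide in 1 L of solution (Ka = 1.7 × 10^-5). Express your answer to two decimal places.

pKa = −log(1.7 × 10^-5) = 4.770
pH = pKa + log([A⁻]/[HA]) = 4.770 + log(0.2/0.24)
pH = 4.770 + (-0.079) = 4.69

pH = 4.69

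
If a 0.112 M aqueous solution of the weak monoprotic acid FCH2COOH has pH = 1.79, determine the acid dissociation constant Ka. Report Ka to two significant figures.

Ka = 2.7 × 10^-3

[H+] = 10^(-1.79) = 1.62 × 10^-2 M
At equilibrium [HA] = 0.112 − 1.62 × 10^-2 = 9.58 × 10^-2 M
Ka = [H+][A-]/[HA] = (1.62 × 10^-2)² / 9.58 × 10^-2 = 2.7 × 10^-3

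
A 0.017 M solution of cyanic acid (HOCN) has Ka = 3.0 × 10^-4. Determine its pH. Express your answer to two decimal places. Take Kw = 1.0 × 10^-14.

pH = 2.68

HOCN ⇌ OCN- + H+
Ka = [H+]²/(0.017 − [H+]) = 3.0 × 10^-4
[H+] is not negligible relative to C₀; solve [H+]² + 0.0003·[H+] − 5.1e-06 = 0.
[H+] = (−Ka + √(Ka² + 4·Ka·C₀))/2 = 2.11 × 10^-3 M
pH = −log(2.11 × 10^-3) = 2.68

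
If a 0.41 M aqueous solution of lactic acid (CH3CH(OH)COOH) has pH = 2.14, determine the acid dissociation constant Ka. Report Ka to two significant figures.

[H+] = 10^(-2.14) = 7.24 × 10^-3 M
At equilibrium [HA] = 0.41 − 7.24 × 10^-3 = 4.03 × 10^-1 M
Ka = [H+][A-]/[HA] = (7.24 × 10^-3)² / 4.03 × 10^-1 = 1.3 × 10^-4

Ka = 1.3 × 10^-4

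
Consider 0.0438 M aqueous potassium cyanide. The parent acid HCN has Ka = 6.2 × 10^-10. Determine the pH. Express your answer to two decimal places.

CN- is the conjugate base of the weak acid HCN.
Kb = Kw/Ka = 1.0×10^-14 / 6.2 × 10^-10 = 1.61 × 10^-5
Let x = [OH-] at equilibrium. Kb = x²/(0.0438 − x).
Assume x ≪ 0.0438: x ≈ √(1.61 × 10^-5 × 0.0438) = 8.40 × 10^-4 M
(x/C₀ = 1.9% < 5%, so the approximation holds.)
pOH = 3.08, so pH = 14.00 − pOH = 10.92

pH = 10.92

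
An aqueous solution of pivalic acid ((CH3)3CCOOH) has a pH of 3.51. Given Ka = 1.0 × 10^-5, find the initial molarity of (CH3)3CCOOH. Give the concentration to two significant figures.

[H+] = 10^(-3.51) = 3.09 × 10^-4 M = x
Ka = x²/(C₀ − x) ⇒ C₀ = x + x²/Ka
C₀ = 3.09 × 10^-4 + (3.09 × 10^-4)²/(1.0 × 10^-5) = 9.86 × 10^-3 M

C₀ = 9.9 × 10^-3 M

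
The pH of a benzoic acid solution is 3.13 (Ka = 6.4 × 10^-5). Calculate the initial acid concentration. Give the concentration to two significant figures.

C₀ = 9.3 × 10^-3 M

[H+] = 10^(-3.13) = 7.41 × 10^-4 M = x
Ka = x²/(C₀ − x) ⇒ C₀ = x + x²/Ka
C₀ = 7.41 × 10^-4 + (7.41 × 10^-4)²/(6.4 × 10^-5) = 9.32 × 10^-3 M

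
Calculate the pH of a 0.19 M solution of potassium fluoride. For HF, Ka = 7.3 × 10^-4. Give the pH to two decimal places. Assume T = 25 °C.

F- is the conjugate base of the weak acid HF.
Kb = Kw/Ka = 1.0×10^-14 / 7.3 × 10^-4 = 1.37 × 10^-11
Kb = x²/(0.19 − x) = 1.37 × 10^-11
Since Kb ≪ C₀, x ≈ √(Kb·C₀) = 1.61 × 10^-6 M.
(x/C₀ = 0.00085% < 5%, so the approximation holds.)
pOH = 5.79, so pH = 14.00 − pOH = 8.21

pH = 8.21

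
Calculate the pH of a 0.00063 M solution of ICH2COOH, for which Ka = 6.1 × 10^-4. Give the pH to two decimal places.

pH = 3.41

ICH2COOH ⇌ ICH2COO- + H+
From the ICE table, Ka = x²/(0.00063 − x) = 6.1 × 10^-4.
The 5% rule fails; solving x² + Ka·x − Ka·C₀ = 0 exactly:
x = (−Ka + √(Ka² + 4·Ka·C₀))/2 = 3.86 × 10^-4 M
pH = −log(3.86 × 10^-4) = 3.41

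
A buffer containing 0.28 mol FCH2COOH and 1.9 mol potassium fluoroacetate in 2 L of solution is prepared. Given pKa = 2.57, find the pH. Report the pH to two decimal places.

Henderson–Hasselbalch: pH = pKa + log([FCH2COO-]/[FCH2COOH]) = 2.57 + log(1.9/0.28)
pH = 2.57 + (+0.832) = 3.40

pH = 3.40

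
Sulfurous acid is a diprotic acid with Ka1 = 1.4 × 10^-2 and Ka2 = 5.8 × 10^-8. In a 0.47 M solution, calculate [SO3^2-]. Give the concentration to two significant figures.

First ionization gives [H+] ≈ [HSO3-] = 7.44 × 10^-2 M.
Second step: Ka2 = [H+][SO3^2-]/[HSO3-] ≈ [SO3^2-] (since [H+] ≈ [HSO3-]).
So [SO3^2-] ≈ Ka2.

5.8 × 10^-8 M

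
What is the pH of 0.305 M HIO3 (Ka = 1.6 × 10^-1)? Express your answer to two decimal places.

pH = 0.81

HIO3 ⇌ IO3- + H+
Let x = [H+] at equilibrium. Ka = x²/(0.305 − x).
x is not negligible relative to C₀; solve x² + 0.16·x − 0.0488 = 0.
x = [−0.16 + √(0.16² + 0.195)]/2 = 1.55 × 10^-1 M
pH = −log(1.55 × 10^-1) = 0.81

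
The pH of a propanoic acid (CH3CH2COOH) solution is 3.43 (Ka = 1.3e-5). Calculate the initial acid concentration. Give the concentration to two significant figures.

C₀ = 1.1 × 10^-2 M

[H+] = 10^(-3.43) = 3.72 × 10^-4 M = x
Ka = x²/(C₀ − x) ⇒ C₀ = x + x²/Ka
C₀ = 3.72 × 10^-4 + (3.72 × 10^-4)²/(1.3 × 10^-5) = 1.10 × 10^-2 M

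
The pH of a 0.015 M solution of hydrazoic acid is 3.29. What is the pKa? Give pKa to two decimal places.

[H+] = 10^(-3.29) = 5.13 × 10^-4 M
At equilibrium [HA] = 0.015 − 5.13 × 10^-4 = 1.45 × 10^-2 M
Ka = [H+][A-]/[HA] = (5.13 × 10^-4)² / 1.45 × 10^-2 = 1.81 × 10^-5
pKa = -log(1.81 × 10^-5) = 4.74

pKa = 4.74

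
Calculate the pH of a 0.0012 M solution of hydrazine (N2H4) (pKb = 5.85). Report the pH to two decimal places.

N2H4 + H2O ⇌ N2H5+ + OH-
Kb = 10^(−5.85) = 1.41 × 10^-6
From the ICE table, Kb = [OH-]²/(0.0012 − [OH-]) = 1.41 × 10^-6.
Neglecting [OH-] in the denominator: [OH-] = √(1.41 × 10^-6 × 0.0012) = 4.11 × 10^-5 M
pOH = −log(4.11 × 10^-5) = 4.39; pH = 14.00 − 4.39 = 9.61

pH = 9.61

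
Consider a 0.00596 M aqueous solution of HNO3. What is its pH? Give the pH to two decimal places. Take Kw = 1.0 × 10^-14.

HNO3 is a strong acid and dissociates completely, so [H+] = 0.00596 M.
pH = -log(0.00596) = 2.22

pH = 2.22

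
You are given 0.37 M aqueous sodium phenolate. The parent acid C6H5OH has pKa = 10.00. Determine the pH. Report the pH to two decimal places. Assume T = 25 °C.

C6H5O- is the conjugate base of the weak acid C6H5OH.
Ka = 10^(−10.00) = 1.00 × 10^-10
Kb = Kw/Ka = 1.0×10^-14 / 1.00 × 10^-10 = 1.00 × 10^-4
From the ICE table, Kb = x²/(0.37 − x) = 1.00 × 10^-4.
Since Kb ≪ C₀, x ≈ √(Kb·C₀) = 6.08 × 10^-3 M.
pOH = −log(6.08 × 10^-3) = 2.22; pH = 14.00 − 2.22 = 11.78

pH = 11.78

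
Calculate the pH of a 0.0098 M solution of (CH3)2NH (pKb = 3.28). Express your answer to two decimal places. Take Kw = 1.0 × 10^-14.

pH = 11.31

(CH3)2NH + H2O ⇌ (CH3)2NH2+ + OH-
Kb = 10^(−3.28) = 5.25 × 10^-4
Let x = [OH-] at equilibrium. Kb = x²/(0.0098 − x).
Here C₀/Kb ≈ 18.7, so the small-x approximation fails. Use the quadratic:
x = (−Kb + √(Kb² + 4·Kb·C₀))/2 = 2.02 × 10^-3 M
pOH = 2.69, so pH = 14.00 − pOH = 11.31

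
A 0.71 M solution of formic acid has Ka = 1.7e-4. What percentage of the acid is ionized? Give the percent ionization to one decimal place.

1.5%

HCOOH ⇌ HCOO- + H+; let x = [H+] at equilibrium.
x ≈ √(Ka·C₀) = √(1.7 × 10^-4 × 0.71) = 1.10 × 10^-2 M
Fraction ionized = 1.10 × 10^-2 / 0.71 = 0.0155 → 1.5%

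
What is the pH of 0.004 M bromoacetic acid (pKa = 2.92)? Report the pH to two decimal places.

pH = 2.78

BrCH2COOH ⇌ BrCH2COO- + H+
Ka = 10^(−2.92) = 1.20 × 10^-3
Ka = x²/(0.004 − x) = 1.20 × 10^-3
Here C₀/Ka ≈ 3.33, so the small-x approximation fails. Use the quadratic:
x = (−Ka + √(Ka² + 4·Ka·C₀))/2 = 1.67 × 10^-3 M
pH = −log[H+] = −log(1.67 × 10^-3) = 2.78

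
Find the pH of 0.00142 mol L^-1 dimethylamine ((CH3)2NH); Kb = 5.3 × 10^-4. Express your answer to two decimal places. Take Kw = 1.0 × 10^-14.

(CH3)2NH + H2O ⇌ (CH3)2NH2+ + OH-
From the ICE table, Kb = [OH-]²/(0.00142 − [OH-]) = 5.3 × 10^-4.
[OH-] is not negligible relative to C₀; solve [OH-]² + 0.00053·[OH-] − 7.53e-07 = 0.
[OH-] = [−0.00053 + √(0.00053² + 3.01e-06)]/2 = 6.42 × 10^-4 M
pOH = 3.19, so pH = 14.00 − pOH = 10.81

pH = 10.81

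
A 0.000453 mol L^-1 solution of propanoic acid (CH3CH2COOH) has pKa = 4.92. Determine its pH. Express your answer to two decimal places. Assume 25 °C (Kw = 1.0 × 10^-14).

CH3CH2COOH ⇌ CH3CH2COO- + H+
Ka = 10^(−4.92) = 1.20 × 10^-5
Ka = [H+]²/(0.000453 − [H+]) = 1.20 × 10^-5
Here C₀/Ka ≈ 37.8, so the small-[H+] approximation fails. Use the quadratic:
[H+] = (−Ka + √(Ka² + 4·Ka·C₀))/2 = 6.80 × 10^-5 M
pH = −log(6.80 × 10^-5) = 4.17

pH = 4.17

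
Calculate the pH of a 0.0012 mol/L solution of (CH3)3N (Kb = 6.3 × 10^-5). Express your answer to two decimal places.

(CH3)3N + H2O ⇌ (CH3)3NH+ + OH-
Kb = x²/(0.0012 − x) = 6.3 × 10^-5
x is not negligible relative to C₀; solve x² + 6.3e-05·x − 7.56e-08 = 0.
x = (−Kb + √(Kb² + 4·Kb·C₀))/2 = 2.45 × 10^-4 M
pOH = 3.61, so pH = 14.00 − pOH = 10.39

pH = 10.39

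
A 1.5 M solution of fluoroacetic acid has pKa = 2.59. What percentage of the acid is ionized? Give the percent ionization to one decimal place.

FCH2COOH ⇌ FCH2COO- + H+; let x = [H+] at equilibrium.
Ka = 10^(−2.59) = 2.57 × 10^-3
x ≈ √(Ka·C₀) = √(2.57 × 10^-3 × 1.5) = 6.21 × 10^-2 M
% ionization = x/C₀ × 100% = 6.21 × 10^-2/1.5 × 100% = 4.1%

4.1%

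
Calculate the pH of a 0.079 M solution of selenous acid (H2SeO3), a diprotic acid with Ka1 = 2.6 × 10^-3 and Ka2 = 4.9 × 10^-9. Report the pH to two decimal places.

pH = 1.88

Since Ka1 ≫ Ka2, the first ionization dominates [H+].
Ka1 = x²/(0.079 − x) = 2.6 × 10^-3
Solving the quadratic: x = (−Ka1 + √(Ka1² + 4·Ka1·C₀))/2 = 1.31 × 10^-2 M
pH = −log(1.31 × 10^-2) = 1.88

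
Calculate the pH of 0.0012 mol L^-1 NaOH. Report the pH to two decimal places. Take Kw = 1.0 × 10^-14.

pH = 11.08

NaOH is a strong base; [OH-] = 0.0012 M.
pOH = -log(0.0012) = 2.92
pH = 14.00 - 2.92 = 11.08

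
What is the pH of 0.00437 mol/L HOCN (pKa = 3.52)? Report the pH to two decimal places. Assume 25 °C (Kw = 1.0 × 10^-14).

HOCN ⇌ OCN- + H+
Ka = 10^(−3.52) = 3.02 × 10^-4
From the ICE table, Ka = x²/(0.00437 − x) = 3.02 × 10^-4.
x is not negligible relative to C₀; solve x² + 0.000302·x − 1.32e-06 = 0.
x = (−Ka + √(Ka² + 4·Ka·C₀))/2 = 1.01 × 10^-3 M
pH = −log[H+] = −log(1.01 × 10^-3) = 3.00

pH = 3.00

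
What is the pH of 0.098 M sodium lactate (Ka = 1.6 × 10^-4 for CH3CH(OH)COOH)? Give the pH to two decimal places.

CH3CH(OH)COO- is the conjugate base of the weak acid CH3CH(OH)COOH.
Kb = Kw/Ka = 1.0×10^-14 / 1.6 × 10^-4 = 6.25 × 10^-11
Let x = [OH-] at equilibrium. Kb = x²/(0.098 − x).
Assume x ≪ 0.098: x ≈ √(6.25 × 10^-11 × 0.098) = 2.47 × 10^-6 M
Check: 0.0025% ionized — well under 5%, approximation valid.
pOH = −log(2.47 × 10^-6) = 5.61; pH = 14.00 − 5.61 = 8.39

pH = 8.39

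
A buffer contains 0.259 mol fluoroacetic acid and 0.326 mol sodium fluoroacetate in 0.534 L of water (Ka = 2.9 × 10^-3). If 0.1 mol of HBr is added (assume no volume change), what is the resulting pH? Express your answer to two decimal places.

After neutralization: n(FCH2COOH) = 0.359 mol, n(FCH2COO-) = 0.226 mol.
pKa = −log(2.9 × 10^-3) = 2.538
pH = pKa + log([A⁻]/[HA]) = 2.538 + log(0.226/0.359) = 2.538 -0.201

pH = 2.34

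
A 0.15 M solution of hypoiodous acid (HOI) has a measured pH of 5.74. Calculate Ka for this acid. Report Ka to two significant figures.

Ka = 2.2 × 10^-11

[H+] = 10^(-5.74) = 1.82 × 10^-6 M
At equilibrium [HA] = 0.15 − 1.82 × 10^-6 = 1.50 × 10^-1 M
Ka = [H+][A-]/[HA] = (1.82 × 10^-6)² / 1.50 × 10^-1 = 2.2 × 10^-11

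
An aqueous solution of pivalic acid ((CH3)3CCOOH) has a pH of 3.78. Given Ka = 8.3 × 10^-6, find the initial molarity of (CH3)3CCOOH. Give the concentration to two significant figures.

C₀ = 3.5 × 10^-3 M

[H+] = 10^(-3.78) = 1.66 × 10^-4 M = x
Ka = x²/(C₀ − x) ⇒ C₀ = x + x²/Ka
C₀ = 1.66 × 10^-4 + (1.66 × 10^-4)²/(8.3 × 10^-6) = 3.49 × 10^-3 M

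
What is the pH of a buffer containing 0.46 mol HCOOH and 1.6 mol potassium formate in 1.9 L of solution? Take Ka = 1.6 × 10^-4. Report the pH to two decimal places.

pKa = −log(1.6 × 10^-4) = 3.796
Henderson–Hasselbalch: pH = pKa + log([HCOO-]/[HCOOH]) = 3.796 + log(1.6/0.46)
pH = 3.796 + (+0.541) = 4.34

pH = 4.34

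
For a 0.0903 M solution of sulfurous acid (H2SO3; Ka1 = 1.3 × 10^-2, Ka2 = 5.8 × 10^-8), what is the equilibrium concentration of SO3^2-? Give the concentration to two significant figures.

5.8 × 10^-8 M

First ionization gives [H+] ≈ [HSO3-] = 2.84 × 10^-2 M.
Second step: Ka2 = [H+][SO3^2-]/[HSO3-] ≈ [SO3^2-] (since [H+] ≈ [HSO3-]).
So [SO3^2-] ≈ Ka2.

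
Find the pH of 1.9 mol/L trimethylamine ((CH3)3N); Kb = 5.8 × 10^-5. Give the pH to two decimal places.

pH = 12.02

(CH3)3N + H2O ⇌ (CH3)3NH+ + OH-
Kb = [OH-]²/(1.9 − [OH-]) = 5.8 × 10^-5
Since Kb ≪ C₀, [OH-] ≈ √(Kb·C₀) = 1.05 × 10^-2 M.
Check: 0.55% ionized — well under 5%, approximation valid.
pOH = −log(1.05 × 10^-2) = 1.98; pH = 14.00 − 1.98 = 12.02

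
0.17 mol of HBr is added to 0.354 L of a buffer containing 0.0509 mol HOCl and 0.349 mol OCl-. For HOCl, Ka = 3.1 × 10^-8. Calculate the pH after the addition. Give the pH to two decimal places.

pH = 7.42

After neutralization: n(HOCl) = 0.221 mol, n(OCl-) = 0.179 mol.
pKa = −log(3.1 × 10^-8) = 7.509
pH = pKa + log(n_OCl-/n_HOCl) = 7.509 + log(0.179/0.221) = 7.509 + (-0.092)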